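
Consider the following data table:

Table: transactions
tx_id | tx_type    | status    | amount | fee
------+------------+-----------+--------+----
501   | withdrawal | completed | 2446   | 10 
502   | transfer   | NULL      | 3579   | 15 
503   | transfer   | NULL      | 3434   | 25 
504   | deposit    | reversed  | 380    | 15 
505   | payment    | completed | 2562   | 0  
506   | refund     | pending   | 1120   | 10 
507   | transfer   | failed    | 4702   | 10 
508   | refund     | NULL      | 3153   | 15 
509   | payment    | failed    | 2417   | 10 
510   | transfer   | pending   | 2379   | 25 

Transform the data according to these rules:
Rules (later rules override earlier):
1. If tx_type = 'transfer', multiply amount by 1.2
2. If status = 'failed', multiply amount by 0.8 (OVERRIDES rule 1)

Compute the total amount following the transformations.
26626.6

Step 1: Rule 2 takes priority for records with status = 'failed'
  - 2 records: 7119 × 0.8 = 5695.2
Step 2: Rule 1 applies to remaining records with tx_type = 'transfer'
  - 3 records: 9392 × 1.2 = 11270.4
Step 3: Other records unchanged: 9661
Step 4: Final sum = 5695.2 + 11270.4 + 9661 = 26626.6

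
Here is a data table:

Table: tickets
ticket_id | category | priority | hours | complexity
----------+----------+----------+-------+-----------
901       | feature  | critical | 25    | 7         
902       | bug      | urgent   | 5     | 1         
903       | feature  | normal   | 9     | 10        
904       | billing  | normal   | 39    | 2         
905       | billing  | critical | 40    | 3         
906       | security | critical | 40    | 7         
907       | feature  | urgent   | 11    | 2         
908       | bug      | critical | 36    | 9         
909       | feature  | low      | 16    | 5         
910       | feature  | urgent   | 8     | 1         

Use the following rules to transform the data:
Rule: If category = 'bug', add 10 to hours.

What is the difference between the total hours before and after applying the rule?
20

Step 1: Original sum of hours = 229
Step 2: 2 records have category = 'bug'
Step 3: Each affected record changes by 10
Step 4: Total change = 2 × 10 = 20
Step 5: New sum = 229 + 20 = 249
Step 6: Difference = |249 - 229| = 20
        (Sum increased by 20)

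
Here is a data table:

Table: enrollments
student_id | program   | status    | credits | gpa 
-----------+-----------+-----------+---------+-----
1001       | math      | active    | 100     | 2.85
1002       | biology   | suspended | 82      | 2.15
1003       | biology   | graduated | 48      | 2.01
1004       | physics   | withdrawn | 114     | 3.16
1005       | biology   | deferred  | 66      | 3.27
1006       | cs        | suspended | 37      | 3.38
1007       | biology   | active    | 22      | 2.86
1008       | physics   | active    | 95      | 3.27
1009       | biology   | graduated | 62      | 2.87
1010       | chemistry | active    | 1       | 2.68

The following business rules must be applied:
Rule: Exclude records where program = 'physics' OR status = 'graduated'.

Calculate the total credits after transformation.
308

Step 1: Find records where program = 'physics' OR status = 'graduated'
Step 2: 4 records match, summing to 319
Step 3: Original sum: 627
Step 4: Remaining sum = 627 - 319 = 308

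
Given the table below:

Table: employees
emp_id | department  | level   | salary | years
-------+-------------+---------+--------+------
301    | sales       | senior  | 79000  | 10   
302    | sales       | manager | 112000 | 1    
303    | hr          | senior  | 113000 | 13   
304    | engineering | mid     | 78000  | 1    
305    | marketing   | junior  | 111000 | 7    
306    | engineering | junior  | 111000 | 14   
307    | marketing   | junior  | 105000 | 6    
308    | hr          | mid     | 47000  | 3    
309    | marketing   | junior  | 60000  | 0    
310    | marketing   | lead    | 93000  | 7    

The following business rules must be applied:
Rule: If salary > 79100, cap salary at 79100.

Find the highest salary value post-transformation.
79100

Step 1: Original maximum salary = 113000
Step 2: Apply cap at 79100
Step 3: 6 records had salary > 79100 and were capped
Step 4: Maximum after transformation = 79100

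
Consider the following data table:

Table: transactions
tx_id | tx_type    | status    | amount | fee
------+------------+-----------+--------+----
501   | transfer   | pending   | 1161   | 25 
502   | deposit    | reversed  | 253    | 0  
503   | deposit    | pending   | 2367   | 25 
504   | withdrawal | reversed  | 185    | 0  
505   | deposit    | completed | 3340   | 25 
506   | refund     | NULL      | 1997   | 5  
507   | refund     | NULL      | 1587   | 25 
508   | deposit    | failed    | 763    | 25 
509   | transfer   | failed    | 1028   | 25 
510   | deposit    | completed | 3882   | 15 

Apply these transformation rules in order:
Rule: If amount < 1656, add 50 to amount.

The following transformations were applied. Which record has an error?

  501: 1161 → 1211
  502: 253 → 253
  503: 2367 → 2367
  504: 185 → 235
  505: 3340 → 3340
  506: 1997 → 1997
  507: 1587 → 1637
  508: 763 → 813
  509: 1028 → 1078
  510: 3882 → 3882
Record 502 has an error. The correct transformed value should be 303, not 253.

Step 1: Check each record against the rule
Step 2: Record 502 has amount = 253
Step 3: Since 253 < 1656, the bonus should have been applied
Step 4: Correct value = 303, but claimed value = 253
Conclusion: Record 502 has the error.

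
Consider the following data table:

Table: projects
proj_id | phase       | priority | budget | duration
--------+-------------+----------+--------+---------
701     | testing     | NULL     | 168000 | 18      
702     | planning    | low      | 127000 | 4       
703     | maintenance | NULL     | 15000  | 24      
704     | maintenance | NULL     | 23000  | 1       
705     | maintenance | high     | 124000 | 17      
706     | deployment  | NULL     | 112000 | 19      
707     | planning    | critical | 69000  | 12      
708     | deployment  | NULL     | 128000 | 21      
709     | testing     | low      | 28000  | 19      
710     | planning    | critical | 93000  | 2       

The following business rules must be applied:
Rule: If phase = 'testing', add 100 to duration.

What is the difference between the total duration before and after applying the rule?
200

Step 1: Original sum of duration = 137
Step 2: 2 records have phase = 'testing'
Step 3: Each affected record changes by 100
Step 4: Total change = 2 × 100 = 200
Step 5: New sum = 137 + 200 = 337
Step 6: Difference = |337 - 137| = 200
        (Sum increased by 200)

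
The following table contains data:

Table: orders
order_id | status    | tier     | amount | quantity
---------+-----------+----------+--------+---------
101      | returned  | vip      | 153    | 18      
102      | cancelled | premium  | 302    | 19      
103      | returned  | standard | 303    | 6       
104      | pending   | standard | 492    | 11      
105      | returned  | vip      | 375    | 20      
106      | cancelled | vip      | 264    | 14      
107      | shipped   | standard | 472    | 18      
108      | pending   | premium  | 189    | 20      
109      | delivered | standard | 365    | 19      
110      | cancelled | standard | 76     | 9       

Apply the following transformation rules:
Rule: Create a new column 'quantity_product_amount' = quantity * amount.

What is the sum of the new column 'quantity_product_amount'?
46813

Step 1: For each record, compute quantity * amount
Example calculations:
  18 * 153 = 2754
  19 * 302 = 5738
  6 * 303 = 1818
  ...
Step 2: Sum all derived values
Step 3: Total = 46813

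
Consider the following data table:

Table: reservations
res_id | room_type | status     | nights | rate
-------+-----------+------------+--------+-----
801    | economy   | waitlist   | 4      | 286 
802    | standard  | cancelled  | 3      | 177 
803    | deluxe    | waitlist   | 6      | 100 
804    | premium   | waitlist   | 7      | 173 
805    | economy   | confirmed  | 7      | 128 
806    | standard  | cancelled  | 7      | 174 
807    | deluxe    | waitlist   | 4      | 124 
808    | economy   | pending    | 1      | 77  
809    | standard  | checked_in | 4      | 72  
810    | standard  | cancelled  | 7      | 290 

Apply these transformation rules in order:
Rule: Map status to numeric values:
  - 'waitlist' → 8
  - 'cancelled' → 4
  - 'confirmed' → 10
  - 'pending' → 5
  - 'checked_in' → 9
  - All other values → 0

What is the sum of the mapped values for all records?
68

Step 1: Apply mapping to each record
Step 2: Count by status:
  'waitlist': 4 records × 8 = 32
  'cancelled': 3 records × 4 = 12
  'confirmed': 1 records × 10 = 10
  'pending': 1 records × 5 = 5
  'checked_in': 1 records × 9 = 9
Step 3: Sum all mapped values = 68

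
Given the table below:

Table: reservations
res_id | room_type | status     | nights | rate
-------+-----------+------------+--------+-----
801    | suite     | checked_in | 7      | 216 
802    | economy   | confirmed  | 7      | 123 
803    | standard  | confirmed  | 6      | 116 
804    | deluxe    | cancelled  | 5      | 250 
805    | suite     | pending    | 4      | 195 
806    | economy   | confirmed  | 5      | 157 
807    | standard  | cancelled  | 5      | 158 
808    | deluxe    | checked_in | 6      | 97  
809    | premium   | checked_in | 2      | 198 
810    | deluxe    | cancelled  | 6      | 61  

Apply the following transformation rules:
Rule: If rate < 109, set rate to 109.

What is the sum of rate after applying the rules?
1631

Step 1: 2 records have rate < 109
Step 2: These records originally summed to 158
Step 3: After setting to minimum: 2 × 109 = 218
Step 4: Unaffected records sum: 1413
Step 5: Final sum = 218 + 1413 = 1631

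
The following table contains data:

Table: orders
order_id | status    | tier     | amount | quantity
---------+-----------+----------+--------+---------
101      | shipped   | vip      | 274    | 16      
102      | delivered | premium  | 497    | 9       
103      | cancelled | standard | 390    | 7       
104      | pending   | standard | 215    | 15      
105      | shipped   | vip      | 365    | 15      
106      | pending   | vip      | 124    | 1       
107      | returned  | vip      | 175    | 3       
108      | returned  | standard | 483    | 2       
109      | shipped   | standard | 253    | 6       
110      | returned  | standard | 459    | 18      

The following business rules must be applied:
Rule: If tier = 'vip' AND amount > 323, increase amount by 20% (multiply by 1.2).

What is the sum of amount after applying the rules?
3308.0

Step 1: Find records where tier = 'vip' AND amount > 323
Step 2: 1 records match, summing to 365
Step 3: After multiplier: 365 × 1.2 = 438.0
Step 4: Unaffected records sum: 2870
Step 5: Final sum = 438.0 + 2870 = 3308.0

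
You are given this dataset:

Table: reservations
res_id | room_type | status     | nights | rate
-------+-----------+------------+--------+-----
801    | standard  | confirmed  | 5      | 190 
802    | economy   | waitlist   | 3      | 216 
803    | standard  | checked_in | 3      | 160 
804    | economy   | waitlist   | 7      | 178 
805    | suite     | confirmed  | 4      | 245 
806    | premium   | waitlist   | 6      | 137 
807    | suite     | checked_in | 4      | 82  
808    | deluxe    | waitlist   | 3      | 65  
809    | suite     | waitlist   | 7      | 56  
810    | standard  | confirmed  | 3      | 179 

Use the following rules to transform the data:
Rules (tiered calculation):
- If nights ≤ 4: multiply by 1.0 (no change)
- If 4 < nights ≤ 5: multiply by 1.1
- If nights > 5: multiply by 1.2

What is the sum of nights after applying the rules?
49.5

Step 1: Tier 1 (nights ≤ 4): 6 records, sum = 20 × 1.0 = 20.0
Step 2: Tier 2 (4 < nights ≤ 5): 1 records, sum = 5 × 1.1 = 5.5
Step 3: Tier 3 (nights > 5): 3 records, sum = 20 × 1.2 = 24.0
Step 4: Final sum = 20.0 + 5.5 + 24.0 = 49.5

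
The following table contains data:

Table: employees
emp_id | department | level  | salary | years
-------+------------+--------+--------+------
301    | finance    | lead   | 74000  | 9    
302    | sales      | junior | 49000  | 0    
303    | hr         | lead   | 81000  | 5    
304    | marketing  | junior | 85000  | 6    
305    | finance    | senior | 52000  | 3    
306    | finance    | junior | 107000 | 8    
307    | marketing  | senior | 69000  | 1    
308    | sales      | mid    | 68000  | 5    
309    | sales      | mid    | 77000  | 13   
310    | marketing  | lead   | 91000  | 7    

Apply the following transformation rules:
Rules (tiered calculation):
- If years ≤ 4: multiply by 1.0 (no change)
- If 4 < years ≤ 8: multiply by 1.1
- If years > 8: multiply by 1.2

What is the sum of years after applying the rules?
64.5

Step 1: Tier 1 (years ≤ 4): 3 records, sum = 4 × 1.0 = 4.0
Step 2: Tier 2 (4 < years ≤ 8): 5 records, sum = 31 × 1.1 = 34.1
Step 3: Tier 3 (years > 8): 2 records, sum = 22 × 1.2 = 26.4
Step 4: Final sum = 4.0 + 34.1 + 26.4 = 64.5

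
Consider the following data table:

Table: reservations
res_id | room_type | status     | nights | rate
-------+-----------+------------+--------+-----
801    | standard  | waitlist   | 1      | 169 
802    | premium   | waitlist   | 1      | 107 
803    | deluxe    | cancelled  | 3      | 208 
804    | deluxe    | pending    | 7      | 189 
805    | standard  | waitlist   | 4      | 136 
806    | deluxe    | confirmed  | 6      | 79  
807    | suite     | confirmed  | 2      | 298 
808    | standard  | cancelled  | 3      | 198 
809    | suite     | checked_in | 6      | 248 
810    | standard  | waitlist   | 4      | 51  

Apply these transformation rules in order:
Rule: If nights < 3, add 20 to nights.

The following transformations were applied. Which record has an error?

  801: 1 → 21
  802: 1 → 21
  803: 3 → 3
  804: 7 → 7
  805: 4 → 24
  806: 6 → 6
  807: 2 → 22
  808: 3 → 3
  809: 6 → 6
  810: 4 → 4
Record 805 has an error. The correct transformed value should be 4, not 24.

Step 1: Check each record against the rule
Step 2: Record 805 has nights = 4
Step 3: Since 4 >= 3, the bonus should not have been applied
Step 4: Correct value = 4, but claimed value = 24
Conclusion: Record 805 has the error.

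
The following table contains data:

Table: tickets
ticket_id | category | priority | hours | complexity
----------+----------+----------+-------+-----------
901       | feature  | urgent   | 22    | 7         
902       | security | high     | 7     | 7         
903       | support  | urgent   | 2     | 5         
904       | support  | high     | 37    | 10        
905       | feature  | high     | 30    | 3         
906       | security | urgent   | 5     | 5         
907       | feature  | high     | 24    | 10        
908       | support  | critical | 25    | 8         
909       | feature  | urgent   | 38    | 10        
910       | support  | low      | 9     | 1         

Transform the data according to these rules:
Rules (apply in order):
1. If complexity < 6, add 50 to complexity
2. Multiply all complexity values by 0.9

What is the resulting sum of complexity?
239.4

Step 1: Apply Rule 1 - Add 50 to records with complexity < 6
  - 4 records affected: 14 + (4 × 50) = 214
  - Unaffected records: 52
  - Sum after Rule 1: 266
Step 2: Apply Rule 2 - Multiply all by 0.9
  - 266 × 0.9 = 239.4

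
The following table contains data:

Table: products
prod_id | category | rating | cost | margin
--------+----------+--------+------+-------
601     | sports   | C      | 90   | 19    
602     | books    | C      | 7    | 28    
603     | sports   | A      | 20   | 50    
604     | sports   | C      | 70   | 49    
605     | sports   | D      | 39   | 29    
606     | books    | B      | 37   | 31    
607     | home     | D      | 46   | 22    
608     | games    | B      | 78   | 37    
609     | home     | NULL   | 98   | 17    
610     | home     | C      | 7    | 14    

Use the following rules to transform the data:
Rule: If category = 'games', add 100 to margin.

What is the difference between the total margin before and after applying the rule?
100

Step 1: Original sum of margin = 296
Step 2: 1 records have category = 'games'
Step 3: Each affected record changes by 100
Step 4: Total change = 1 × 100 = 100
Step 5: New sum = 296 + 100 = 396
Step 6: Difference = |396 - 296| = 100
        (Sum increased by 100)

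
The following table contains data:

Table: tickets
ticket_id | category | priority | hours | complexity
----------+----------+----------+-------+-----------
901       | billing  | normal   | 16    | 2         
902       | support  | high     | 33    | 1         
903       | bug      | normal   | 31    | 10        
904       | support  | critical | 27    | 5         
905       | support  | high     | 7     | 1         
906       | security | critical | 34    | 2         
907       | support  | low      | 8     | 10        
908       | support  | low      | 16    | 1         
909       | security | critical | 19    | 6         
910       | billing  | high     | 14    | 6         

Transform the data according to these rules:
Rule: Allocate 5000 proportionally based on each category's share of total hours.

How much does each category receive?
billing: 731.71, bug: 756.1, security: 1292.68, support: 2219.51

Step 1: Calculate total hours = 205
Step 2: Calculate each category's proportion:
  billing: 30/205 = 14.63% → 731.71
  bug: 31/205 = 15.12% → 756.1
  security: 53/205 = 25.85% → 1292.68
  support: 91/205 = 44.39% → 2219.51
Step 3: Verify: sum of allocations ≈ 5000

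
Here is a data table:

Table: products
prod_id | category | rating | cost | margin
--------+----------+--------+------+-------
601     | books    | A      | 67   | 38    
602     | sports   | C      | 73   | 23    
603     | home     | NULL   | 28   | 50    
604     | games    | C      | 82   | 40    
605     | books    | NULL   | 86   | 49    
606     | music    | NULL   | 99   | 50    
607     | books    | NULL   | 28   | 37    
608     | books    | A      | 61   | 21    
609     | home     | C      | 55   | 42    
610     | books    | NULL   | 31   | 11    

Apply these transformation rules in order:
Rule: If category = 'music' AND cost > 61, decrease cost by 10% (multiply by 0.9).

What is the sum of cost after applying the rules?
600.1

Step 1: Find records where category = 'music' AND cost > 61
Step 2: 1 records match, summing to 99
Step 3: After multiplier: 99 × 0.9 = 89.1
Step 4: Unaffected records sum: 511
Step 5: Final sum = 89.1 + 511 = 600.1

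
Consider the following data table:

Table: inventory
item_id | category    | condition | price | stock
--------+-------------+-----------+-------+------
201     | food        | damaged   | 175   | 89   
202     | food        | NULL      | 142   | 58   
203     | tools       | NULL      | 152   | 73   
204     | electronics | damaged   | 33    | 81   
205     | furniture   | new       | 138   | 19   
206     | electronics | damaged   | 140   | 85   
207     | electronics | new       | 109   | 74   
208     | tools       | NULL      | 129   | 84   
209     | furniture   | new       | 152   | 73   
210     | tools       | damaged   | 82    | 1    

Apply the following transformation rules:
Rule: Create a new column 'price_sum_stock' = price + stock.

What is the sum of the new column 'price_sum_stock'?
1889

Step 1: For each record, compute price + stock
Example calculations:
  175 + 89 = 264
  142 + 58 = 200
  152 + 73 = 225
  ...
Step 2: Sum all derived values
Step 3: Total = 1889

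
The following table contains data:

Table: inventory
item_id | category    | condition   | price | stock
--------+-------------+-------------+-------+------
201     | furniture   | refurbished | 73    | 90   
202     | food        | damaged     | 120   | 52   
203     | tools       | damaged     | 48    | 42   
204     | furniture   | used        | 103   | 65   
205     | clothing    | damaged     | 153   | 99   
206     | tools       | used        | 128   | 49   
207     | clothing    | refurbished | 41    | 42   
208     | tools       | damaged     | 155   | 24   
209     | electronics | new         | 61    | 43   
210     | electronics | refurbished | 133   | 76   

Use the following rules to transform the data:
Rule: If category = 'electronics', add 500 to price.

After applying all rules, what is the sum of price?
2015

Step 1: Count records where category = 'electronics': 2
Step 2: Total bonus added: 2 × 500 = 1000
Step 3: Original sum of price: 1015
Step 4: Final sum = 1015 + 1000 = 2015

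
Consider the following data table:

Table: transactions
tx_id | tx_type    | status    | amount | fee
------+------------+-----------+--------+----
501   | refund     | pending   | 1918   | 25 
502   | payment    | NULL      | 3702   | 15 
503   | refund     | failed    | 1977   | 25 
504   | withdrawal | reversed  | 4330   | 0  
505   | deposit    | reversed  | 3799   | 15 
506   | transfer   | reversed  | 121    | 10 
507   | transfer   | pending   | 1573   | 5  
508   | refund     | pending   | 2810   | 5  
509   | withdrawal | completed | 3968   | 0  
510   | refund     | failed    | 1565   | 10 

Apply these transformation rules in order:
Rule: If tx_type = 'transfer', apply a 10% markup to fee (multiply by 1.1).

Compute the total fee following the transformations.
111.5

Step 1: Records with tx_type = 'transfer' have total fee = 15
Step 2: Apply multiplier: 15 × 1.1 = 16.5
Step 3: Other records total: 95
Step 4: Final sum = 16.5 + 95 = 111.5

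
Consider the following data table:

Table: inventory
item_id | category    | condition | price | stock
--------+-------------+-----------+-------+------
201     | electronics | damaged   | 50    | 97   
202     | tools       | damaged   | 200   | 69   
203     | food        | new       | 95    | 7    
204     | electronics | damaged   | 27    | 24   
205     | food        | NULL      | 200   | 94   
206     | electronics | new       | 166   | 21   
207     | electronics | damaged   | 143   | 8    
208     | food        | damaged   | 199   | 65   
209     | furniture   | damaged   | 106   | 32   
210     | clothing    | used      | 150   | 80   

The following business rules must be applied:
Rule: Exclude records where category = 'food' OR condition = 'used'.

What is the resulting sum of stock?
251

Step 1: Find records where category = 'food' OR condition = 'used'
Step 2: 4 records match, summing to 246
Step 3: Original sum: 497
Step 4: Remaining sum = 497 - 246 = 251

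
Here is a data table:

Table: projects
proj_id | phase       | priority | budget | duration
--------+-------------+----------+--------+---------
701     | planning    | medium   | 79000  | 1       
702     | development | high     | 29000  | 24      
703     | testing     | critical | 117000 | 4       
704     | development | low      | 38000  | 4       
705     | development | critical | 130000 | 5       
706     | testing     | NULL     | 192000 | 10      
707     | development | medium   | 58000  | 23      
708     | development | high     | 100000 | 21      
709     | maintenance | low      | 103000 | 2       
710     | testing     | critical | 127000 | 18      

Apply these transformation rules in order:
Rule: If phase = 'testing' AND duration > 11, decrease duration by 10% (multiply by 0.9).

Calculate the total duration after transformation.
110.2

Step 1: Find records where phase = 'testing' AND duration > 11
Step 2: 1 records match, summing to 18
Step 3: After multiplier: 18 × 0.9 = 16.2
Step 4: Unaffected records sum: 94
Step 5: Final sum = 16.2 + 94 = 110.2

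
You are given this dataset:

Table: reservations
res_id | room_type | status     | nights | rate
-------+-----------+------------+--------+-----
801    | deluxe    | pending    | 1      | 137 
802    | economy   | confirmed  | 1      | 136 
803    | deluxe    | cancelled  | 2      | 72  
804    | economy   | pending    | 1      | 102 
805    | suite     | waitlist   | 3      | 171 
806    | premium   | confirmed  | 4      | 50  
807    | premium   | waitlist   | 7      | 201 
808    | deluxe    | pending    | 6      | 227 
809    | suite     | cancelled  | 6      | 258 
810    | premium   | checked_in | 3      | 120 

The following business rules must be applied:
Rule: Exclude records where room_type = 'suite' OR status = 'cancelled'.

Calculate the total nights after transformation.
23

Step 1: Find records where room_type = 'suite' OR status = 'cancelled'
Step 2: 3 records match, summing to 11
Step 3: Original sum: 34
Step 4: Remaining sum = 34 - 11 = 23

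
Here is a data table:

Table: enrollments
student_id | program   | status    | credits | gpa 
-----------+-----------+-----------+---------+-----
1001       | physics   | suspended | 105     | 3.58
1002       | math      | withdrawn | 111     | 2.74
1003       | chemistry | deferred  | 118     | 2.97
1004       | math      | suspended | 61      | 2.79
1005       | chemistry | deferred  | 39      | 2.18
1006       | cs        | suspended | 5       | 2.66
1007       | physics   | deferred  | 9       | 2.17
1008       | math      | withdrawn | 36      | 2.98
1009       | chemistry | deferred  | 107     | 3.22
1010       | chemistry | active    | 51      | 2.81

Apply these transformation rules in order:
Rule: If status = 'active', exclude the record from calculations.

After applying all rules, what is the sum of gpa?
25.29

Step 1: Identify records where status = 'active'
Step 2: The excluded records sum to 2.81
Step 3: Original total gpa = 28.1
Step 4: Remaining total = 28.1 - 2.81 = 25.29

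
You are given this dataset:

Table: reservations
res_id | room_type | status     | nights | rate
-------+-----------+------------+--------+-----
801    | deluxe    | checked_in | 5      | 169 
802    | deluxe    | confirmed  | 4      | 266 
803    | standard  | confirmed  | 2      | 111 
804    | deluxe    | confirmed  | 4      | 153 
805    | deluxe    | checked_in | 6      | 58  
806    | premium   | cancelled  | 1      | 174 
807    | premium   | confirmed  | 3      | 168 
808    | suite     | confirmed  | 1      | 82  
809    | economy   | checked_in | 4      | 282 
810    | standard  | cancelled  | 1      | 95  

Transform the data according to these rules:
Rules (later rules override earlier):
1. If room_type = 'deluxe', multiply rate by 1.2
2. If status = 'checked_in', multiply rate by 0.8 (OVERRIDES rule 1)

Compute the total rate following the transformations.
1540.0

Step 1: Rule 2 takes priority for records with status = 'checked_in'
  - 3 records: 509 × 0.8 = 407.2
Step 2: Rule 1 applies to remaining records with room_type = 'deluxe'
  - 2 records: 419 × 1.2 = 502.8
Step 3: Other records unchanged: 630
Step 4: Final sum = 407.2 + 502.8 + 630 = 1540.0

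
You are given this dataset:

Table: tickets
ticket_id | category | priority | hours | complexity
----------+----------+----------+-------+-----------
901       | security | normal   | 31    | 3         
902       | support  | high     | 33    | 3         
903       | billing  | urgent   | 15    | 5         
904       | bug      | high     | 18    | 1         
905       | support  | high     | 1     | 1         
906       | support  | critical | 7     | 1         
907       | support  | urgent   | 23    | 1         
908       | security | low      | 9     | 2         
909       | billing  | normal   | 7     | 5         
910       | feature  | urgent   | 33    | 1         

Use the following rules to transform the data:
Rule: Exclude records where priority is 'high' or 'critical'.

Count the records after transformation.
6

Step 1: Count records to exclude
  - 3 (high) + 1 (critical) = 4 records
Step 2: Total records: 10
Step 3: Remaining = 10 - 4 = 6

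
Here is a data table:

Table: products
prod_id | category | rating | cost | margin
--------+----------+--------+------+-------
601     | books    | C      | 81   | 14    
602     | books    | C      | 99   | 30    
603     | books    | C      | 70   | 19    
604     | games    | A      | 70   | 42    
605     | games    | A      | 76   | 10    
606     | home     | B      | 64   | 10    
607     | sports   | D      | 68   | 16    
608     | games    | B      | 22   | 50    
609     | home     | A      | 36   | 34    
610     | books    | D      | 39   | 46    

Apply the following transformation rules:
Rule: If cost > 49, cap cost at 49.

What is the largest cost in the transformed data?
49

Step 1: Original maximum cost = 99
Step 2: Apply cap at 49
Step 3: 7 records had cost > 49 and were capped
Step 4: Maximum after transformation = 49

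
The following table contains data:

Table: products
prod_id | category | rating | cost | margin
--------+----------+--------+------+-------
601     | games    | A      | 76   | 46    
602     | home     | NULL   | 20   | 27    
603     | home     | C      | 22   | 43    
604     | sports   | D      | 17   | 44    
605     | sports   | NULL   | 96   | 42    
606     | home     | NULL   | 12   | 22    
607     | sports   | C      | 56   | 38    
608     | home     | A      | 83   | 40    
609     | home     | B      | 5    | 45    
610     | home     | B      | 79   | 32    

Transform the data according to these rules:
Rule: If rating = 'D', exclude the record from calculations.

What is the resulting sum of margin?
335

Step 1: Identify records where rating = 'D'
Step 2: The excluded records sum to 44
Step 3: Original total margin = 379
Step 4: Remaining total = 379 - 44 = 335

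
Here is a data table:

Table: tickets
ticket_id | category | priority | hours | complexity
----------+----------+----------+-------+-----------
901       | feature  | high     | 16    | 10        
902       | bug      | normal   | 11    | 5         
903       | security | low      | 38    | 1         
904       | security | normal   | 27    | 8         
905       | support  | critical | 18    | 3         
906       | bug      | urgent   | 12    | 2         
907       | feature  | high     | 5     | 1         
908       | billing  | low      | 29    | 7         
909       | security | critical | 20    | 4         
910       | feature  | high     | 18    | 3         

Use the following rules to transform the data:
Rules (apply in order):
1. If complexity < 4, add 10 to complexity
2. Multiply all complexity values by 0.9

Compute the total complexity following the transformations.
84.6

Step 1: Apply Rule 1 - Add 10 to records with complexity < 4
  - 5 records affected: 10 + (5 × 10) = 60
  - Unaffected records: 34
  - Sum after Rule 1: 94
Step 2: Apply Rule 2 - Multiply all by 0.9
  - 94 × 0.9 = 84.6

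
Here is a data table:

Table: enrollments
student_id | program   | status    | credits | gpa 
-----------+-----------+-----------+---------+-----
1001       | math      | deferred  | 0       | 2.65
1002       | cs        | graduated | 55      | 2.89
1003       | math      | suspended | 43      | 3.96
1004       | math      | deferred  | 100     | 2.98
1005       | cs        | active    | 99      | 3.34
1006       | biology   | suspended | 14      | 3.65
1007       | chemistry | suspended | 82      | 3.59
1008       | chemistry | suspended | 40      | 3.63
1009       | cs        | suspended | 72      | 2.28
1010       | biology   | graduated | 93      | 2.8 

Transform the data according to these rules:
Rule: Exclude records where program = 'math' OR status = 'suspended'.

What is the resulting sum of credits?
247

Step 1: Find records where program = 'math' OR status = 'suspended'
Step 2: 7 records match, summing to 351
Step 3: Original sum: 598
Step 4: Remaining sum = 598 - 351 = 247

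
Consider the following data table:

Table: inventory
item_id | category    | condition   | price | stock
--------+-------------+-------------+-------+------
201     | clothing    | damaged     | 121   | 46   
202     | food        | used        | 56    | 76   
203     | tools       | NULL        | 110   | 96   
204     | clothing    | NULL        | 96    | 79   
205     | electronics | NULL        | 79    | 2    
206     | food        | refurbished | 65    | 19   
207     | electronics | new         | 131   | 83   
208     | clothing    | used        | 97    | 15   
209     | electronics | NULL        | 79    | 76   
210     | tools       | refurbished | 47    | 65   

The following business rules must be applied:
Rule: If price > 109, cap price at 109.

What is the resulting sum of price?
846

Step 1: 3 records have price > 109
Step 2: These records originally summed to 362
Step 3: After capping: 3 × 109 = 327
Step 4: Unaffected records sum: 519
Step 5: Final sum = 327 + 519 = 846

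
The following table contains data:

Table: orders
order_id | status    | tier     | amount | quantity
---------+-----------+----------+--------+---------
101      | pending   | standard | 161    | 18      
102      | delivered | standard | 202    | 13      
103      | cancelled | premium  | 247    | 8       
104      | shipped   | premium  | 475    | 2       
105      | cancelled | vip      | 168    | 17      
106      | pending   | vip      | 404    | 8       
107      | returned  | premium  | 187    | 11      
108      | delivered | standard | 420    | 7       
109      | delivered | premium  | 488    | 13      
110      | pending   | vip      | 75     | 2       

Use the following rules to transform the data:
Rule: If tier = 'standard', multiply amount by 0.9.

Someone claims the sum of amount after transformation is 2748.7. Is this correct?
Yes, the result is correct.

Step 1: Calculate the correct sum after transformation
Step 2: Apply multiplier 0.9 to records where tier = 'standard'
Step 3: Correct result = 2748.7
Step 4: Claimed result = 2748.7
Step 5: 2748.7 = 2748.7 ✓
Conclusion: The claimed result is correct.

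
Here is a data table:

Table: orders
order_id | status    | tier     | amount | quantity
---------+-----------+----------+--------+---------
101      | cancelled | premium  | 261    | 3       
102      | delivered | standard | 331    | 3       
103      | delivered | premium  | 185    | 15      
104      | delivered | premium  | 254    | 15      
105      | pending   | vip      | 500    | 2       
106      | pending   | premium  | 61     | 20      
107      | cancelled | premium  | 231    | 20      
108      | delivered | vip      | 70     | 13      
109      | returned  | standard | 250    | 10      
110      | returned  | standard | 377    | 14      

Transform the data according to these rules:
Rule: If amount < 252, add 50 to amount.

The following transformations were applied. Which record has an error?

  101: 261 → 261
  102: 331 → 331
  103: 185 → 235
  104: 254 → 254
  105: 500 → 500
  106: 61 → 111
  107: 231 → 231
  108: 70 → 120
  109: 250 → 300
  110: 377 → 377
Record 107 has an error. The correct transformed value should be 281, not 231.

Step 1: Check each record against the rule
Step 2: Record 107 has amount = 231
Step 3: Since 231 < 252, the bonus should have been applied
Step 4: Correct value = 281, but claimed value = 231
Conclusion: Record 107 has the error.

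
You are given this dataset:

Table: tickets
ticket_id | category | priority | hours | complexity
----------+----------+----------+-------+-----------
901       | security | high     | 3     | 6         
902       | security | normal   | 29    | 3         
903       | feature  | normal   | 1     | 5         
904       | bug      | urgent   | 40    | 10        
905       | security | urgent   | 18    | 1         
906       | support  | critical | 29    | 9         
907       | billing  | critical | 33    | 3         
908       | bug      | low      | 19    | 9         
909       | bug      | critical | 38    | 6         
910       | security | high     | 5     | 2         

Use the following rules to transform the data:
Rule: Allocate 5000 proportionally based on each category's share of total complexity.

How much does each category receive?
billing: 277.78, bug: 2314.81, feature: 462.96, security: 1111.11, support: 833.33

Step 1: Calculate total complexity = 54
Step 2: Calculate each category's proportion:
  billing: 3/54 = 5.56% → 277.78
  bug: 25/54 = 46.30% → 2314.81
  feature: 5/54 = 9.26% → 462.96
  security: 12/54 = 22.22% → 1111.11
  support: 9/54 = 16.67% → 833.33
Step 3: Verify: sum of allocations ≈ 5000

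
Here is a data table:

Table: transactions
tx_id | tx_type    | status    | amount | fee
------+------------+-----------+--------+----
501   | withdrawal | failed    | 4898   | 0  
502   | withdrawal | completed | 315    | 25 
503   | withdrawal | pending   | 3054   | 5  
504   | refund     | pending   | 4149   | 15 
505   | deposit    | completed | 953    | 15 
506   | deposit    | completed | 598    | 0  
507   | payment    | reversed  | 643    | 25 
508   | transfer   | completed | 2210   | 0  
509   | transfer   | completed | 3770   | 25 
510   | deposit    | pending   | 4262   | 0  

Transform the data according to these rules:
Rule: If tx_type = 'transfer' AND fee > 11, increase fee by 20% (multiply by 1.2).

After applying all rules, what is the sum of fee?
115.0

Step 1: Find records where tx_type = 'transfer' AND fee > 11
Step 2: 1 records match, summing to 25
Step 3: After multiplier: 25 × 1.2 = 30.0
Step 4: Unaffected records sum: 85
Step 5: Final sum = 30.0 + 85 = 115.0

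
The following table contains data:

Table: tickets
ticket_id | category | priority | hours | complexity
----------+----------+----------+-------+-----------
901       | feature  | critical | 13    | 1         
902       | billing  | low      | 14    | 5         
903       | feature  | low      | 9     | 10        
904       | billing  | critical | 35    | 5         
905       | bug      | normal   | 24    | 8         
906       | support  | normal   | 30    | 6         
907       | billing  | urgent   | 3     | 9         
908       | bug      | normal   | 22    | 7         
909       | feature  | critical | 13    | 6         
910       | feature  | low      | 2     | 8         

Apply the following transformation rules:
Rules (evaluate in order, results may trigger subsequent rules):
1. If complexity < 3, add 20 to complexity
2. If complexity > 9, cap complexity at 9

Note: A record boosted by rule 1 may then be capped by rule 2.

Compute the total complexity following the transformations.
72

Step 1: Apply rule 1 to records with complexity < 3
  - 1 records get bonus of 20
  - Of these, 1 records then exceed 9 and get capped
Step 2: Apply rule 2 to records with complexity > 9
  - 1 records (original) are capped
Step 3: Calculate final sum = 72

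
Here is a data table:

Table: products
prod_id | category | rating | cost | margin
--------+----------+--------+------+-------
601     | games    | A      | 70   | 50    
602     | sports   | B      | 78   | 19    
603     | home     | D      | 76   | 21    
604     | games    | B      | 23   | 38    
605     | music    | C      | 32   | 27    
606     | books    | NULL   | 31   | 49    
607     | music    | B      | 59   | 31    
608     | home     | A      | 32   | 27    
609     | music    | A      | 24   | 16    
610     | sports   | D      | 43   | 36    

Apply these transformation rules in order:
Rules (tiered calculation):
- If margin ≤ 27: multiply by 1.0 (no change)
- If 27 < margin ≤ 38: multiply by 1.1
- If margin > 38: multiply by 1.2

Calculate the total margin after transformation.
344.3

Step 1: Tier 1 (margin ≤ 27): 5 records, sum = 110 × 1.0 = 110.0
Step 2: Tier 2 (27 < margin ≤ 38): 3 records, sum = 105 × 1.1 = 115.5
Step 3: Tier 3 (margin > 38): 2 records, sum = 99 × 1.2 = 118.8
Step 4: Final sum = 110.0 + 115.5 + 118.8 = 344.3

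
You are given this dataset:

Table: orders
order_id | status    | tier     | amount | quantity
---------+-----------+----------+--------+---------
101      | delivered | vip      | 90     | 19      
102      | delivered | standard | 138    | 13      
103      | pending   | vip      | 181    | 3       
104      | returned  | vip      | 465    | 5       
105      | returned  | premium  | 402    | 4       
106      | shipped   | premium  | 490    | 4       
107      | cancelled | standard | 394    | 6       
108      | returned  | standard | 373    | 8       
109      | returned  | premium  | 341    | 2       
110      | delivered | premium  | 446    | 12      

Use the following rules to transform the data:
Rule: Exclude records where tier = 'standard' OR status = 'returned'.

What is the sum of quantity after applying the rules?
38

Step 1: Find records where tier = 'standard' OR status = 'returned'
Step 2: 6 records match, summing to 38
Step 3: Original sum: 76
Step 4: Remaining sum = 76 - 38 = 38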